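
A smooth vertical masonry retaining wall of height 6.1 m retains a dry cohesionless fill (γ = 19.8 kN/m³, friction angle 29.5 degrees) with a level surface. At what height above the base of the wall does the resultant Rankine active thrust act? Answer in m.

K_a = 0.3401.
The pressure distribution is triangular, so the resultant acts at H/3 above the base = 6.1/3 = 2.033 m.

2.03 m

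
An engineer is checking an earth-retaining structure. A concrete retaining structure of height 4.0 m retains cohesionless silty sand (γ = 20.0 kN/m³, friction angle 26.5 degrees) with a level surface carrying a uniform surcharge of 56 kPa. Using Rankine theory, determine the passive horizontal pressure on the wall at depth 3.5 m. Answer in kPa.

329 kPa

K_p = (1 + sin φ)/(1 − sin φ) = 2.611.
σ_v = γz + q = 20.0 × 3.5 + 56 = 126.0 kPa.
σ_h = K_p σ_v = 2.611 × 126.0 = 329.0 kPa.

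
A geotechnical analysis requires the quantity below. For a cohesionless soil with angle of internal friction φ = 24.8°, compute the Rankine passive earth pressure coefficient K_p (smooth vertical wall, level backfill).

K_p = (1 + sin φ)/(1 − sin φ) = tan²(45° + 24.8°/2) = 2.445.

2.45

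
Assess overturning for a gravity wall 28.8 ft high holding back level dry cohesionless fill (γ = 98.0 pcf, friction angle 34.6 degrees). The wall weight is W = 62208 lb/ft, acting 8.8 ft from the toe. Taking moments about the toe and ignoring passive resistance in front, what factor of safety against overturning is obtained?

5.09

K_a = tan²(45° − 34.6°/2) = 0.2756.
P_a = ½K_aγH² = 0.5×0.2756×98.0×28.8² = 11200 lb/ft, acting at H/3 = 9.600 ft above the base.
Overturning moment M_o = P_a × H/3 = 11200 × 9.600 = 107500.
Resisting moment M_r = W × 8.8 = 62208 × 8.8 = 547400.
FS_overturning = M_r/M_o = 547400/107500 = 5.090.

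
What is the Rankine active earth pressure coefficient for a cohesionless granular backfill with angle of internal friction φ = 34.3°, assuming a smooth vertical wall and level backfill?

K_a = tan²(45° − φ/2) = tan²(27.85°) = 0.2792.

0.279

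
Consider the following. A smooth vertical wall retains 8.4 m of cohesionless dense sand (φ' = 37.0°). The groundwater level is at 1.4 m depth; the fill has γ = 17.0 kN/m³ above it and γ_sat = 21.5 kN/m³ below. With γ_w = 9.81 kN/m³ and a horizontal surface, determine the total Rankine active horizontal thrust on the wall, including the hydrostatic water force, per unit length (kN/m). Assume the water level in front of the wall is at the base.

K_a = tan²(45° − φ/2) = 0.2486.
γ' = 21.5 − 9.81 = 11.69 kN/m³. Depth below WT = 7.0 m.
σ'_h at WT = K_a γ d_w = 5.916 kPa; at base = 5.916 + K_a γ' × 7.0 = 26.26 kPa.
P₁ (0–1.4 m) = ½×5.916×1.4 = 4.141. P₂ (1.4–8.4 m) = ½(5.916+26.26)×7.0 = 112.6.
P_w = ½ γ_w h₂² = 0.5×9.81×7.0² = 240.3. Total = 4.141+112.6+240.3 = 357.1 kN/m.

357 kN/m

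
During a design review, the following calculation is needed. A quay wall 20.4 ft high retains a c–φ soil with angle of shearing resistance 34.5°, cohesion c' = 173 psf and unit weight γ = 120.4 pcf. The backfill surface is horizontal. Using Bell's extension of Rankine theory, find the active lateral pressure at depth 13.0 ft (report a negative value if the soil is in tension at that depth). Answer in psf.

251 psf

K_a = (1 − sin φ)/(1 + sin φ) = 0.2768.
σ_a = K_a γ z − 2c√K_a = 0.2768×120.4×13.0 − 2×173×0.5261 = 251.2 psf.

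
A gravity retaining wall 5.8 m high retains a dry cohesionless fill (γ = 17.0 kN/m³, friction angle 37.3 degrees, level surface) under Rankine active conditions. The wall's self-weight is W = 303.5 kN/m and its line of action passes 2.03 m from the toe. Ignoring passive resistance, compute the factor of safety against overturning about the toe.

K_a = tan²(45° − 37.3°/2) = 0.2453.
P_a = ½K_aγH² = 0.5×0.2453×17.0×5.8² = 70.15 kN/m, acting at H/3 = 1.933 m above the base.
Overturning moment M_o = P_a × H/3 = 70.15 × 1.933 = 135.6.
Resisting moment M_r = W × 2.03 = 303.5 × 2.03 = 616.1.
FS_overturning = M_r/M_o = 616.1/135.6 = 4.543.

4.54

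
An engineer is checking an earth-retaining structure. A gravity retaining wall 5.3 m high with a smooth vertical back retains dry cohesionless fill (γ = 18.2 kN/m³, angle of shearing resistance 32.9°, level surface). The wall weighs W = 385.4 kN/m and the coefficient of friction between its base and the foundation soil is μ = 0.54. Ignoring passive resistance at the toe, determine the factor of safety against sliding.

K_a = tan²(45° − 32.9°/2) = 0.2960.
P_a = ½K_aγH² = 0.5×0.2960×18.2×5.3² = 75.67 kN/m, acting at H/3 = 1.767 m above the base.
FS_sliding = μW / P_a = 0.54×385.4 / 75.67 = 2.750.

2.75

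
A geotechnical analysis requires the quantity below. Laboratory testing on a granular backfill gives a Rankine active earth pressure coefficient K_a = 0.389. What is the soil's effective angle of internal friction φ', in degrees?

K_a = tan²(45° − φ/2) ⇒ 45° − φ/2 = arctan(√0.389) = 31.95°.
φ = 2(45° − 31.95°) = 26.10°.

26.1°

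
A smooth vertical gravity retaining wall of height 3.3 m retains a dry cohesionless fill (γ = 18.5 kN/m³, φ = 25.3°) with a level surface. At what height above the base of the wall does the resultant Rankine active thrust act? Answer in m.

1.10 m

K_a = 0.4012.
The pressure distribution is triangular, so the resultant acts at H/3 above the base = 3.3/3 = 1.100 m.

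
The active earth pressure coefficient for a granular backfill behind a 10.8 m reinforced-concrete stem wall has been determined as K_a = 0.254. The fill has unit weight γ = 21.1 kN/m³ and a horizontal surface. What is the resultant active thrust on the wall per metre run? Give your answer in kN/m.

313 kN/m

P = ½ K_a γ H² = 0.5 × 0.254 × 21.1 × 10.8² = 312.6 kN/m.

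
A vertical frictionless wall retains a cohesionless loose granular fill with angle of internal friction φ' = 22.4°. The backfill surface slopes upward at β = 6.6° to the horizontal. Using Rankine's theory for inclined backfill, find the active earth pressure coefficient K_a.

K_a = cos β · (cos β − √(cos²β − cos²φ)) / (cos β + √(cos²β − cos²φ)).
cos β = 0.9934, cos φ = 0.9245, √(cos²β − cos²φ) = 0.3633.
K_a = 0.9934 × (0.9934 − 0.3633)/(0.9934 + 0.3633) = 0.4613.

0.461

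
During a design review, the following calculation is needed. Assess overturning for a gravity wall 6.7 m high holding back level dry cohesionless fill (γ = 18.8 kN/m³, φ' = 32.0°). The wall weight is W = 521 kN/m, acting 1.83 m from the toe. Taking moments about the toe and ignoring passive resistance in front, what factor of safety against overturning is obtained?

K_a = tan²(45° − 32.0°/2) = 0.3073.
P_a = ½K_aγH² = 0.5×0.3073×18.8×6.7² = 129.7 kN/m, acting at H/3 = 2.233 m above the base.
Overturning moment M_o = P_a × H/3 = 129.7 × 2.233 = 289.6.
Resisting moment M_r = W × 1.83 = 521 × 1.83 = 953.4.
FS_overturning = M_r/M_o = 953.4/289.6 = 3.293.

3.29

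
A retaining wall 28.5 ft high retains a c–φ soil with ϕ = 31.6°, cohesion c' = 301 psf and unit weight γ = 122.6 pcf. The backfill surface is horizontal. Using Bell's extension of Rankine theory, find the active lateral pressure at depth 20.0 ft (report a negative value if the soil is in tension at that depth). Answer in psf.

429 psf

K_a = (1 − sin φ)/(1 + sin φ) = 0.3123.
σ_a = K_a γ z − 2c√K_a = 0.3123×122.6×20.0 − 2×301×0.5589 = 429.4 psf.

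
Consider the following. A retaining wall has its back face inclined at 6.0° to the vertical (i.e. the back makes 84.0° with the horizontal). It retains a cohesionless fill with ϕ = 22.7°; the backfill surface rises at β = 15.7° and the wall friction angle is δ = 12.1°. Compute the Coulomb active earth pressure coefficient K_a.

K_a = sin²(α+φ) / [sin²α · sin(α−δ) · (1 + √{sin(φ+δ)sin(φ−β) / (sin(α−δ)sin(α+β))})²].
With α = 84.0°, φ = 22.7°, δ = 12.1°, β = 15.7°: K_a = 0.6027.

0.603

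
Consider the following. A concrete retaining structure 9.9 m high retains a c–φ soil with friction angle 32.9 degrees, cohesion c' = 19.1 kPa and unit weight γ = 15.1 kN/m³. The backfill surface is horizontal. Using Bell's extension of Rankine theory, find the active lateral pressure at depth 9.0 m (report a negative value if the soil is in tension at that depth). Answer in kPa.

K_a = (1 − sin φ)/(1 + sin φ) = 0.2960.
σ_a = K_a γ z − 2c√K_a = 0.2960×15.1×9.0 − 2×19.1×0.5441 = 19.45 kPa.

19.4 kPa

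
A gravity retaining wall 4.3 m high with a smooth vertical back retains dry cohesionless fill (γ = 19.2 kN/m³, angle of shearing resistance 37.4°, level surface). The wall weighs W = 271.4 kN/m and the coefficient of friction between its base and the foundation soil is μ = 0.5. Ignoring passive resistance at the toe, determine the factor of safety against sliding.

K_a = tan²(45° − 37.4°/2) = 0.2443.
P_a = ½K_aγH² = 0.5×0.2443×19.2×4.3² = 43.36 kN/m, acting at H/3 = 1.433 m above the base.
FS_sliding = μW / P_a = 0.5×271.4 / 43.36 = 3.130.

3.13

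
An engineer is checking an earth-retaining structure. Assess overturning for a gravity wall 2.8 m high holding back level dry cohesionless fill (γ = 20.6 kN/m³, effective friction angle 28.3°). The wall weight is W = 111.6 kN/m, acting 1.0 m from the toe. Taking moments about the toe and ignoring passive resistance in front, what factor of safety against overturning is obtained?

4.15

K_a = tan²(45° − 28.3°/2) = 0.3568.
P_a = ½K_aγH² = 0.5×0.3568×20.6×2.8² = 28.81 kN/m, acting at H/3 = 0.9333 m above the base.
Overturning moment M_o = P_a × H/3 = 28.81 × 0.9333 = 26.89.
Resisting moment M_r = W × 1.0 = 111.6 × 1.0 = 111.6.
FS_overturning = M_r/M_o = 111.6/26.89 = 4.150.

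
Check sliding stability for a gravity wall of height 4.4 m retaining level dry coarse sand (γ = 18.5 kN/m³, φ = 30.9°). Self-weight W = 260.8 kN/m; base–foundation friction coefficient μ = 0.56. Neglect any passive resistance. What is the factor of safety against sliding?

K_a = tan²(45° − 30.9°/2) = 0.3214.
P_a = ½K_aγH² = 0.5×0.3214×18.5×4.4² = 57.56 kN/m, acting at H/3 = 1.467 m above the base.
FS_sliding = μW / P_a = 0.56×260.8 / 57.56 = 2.537.

2.54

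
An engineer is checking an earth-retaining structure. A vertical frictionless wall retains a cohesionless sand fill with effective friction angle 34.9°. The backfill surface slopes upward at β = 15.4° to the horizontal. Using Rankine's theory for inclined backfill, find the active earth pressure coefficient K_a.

0.300

K_a = cos β · (cos β − √(cos²β − cos²φ)) / (cos β + √(cos²β − cos²φ)).
cos β = 0.9641, cos φ = 0.8202, √(cos²β − cos²φ) = 0.5068.
K_a = 0.9641 × (0.9641 − 0.5068)/(0.9641 + 0.5068) = 0.2997.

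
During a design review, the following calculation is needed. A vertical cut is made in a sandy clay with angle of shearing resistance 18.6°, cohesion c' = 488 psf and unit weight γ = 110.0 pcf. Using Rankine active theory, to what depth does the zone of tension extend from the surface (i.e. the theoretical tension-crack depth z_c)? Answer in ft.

K_a = tan²(45° − 18.6°/2) = 0.5163; √K_a = 0.7186.
The active pressure is zero where K_a γ z = 2c√K_a, so z_c = 2c/(γ√K_a) = 2×488/(110.0×0.7186) = 12.35 ft.

12.3 ft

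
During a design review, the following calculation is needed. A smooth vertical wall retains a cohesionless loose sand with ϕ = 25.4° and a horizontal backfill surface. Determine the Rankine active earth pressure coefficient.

K_a = (1 − sin φ)/(1 + sin φ) = (1 − sin 25.4°)/(1 + sin 25.4°) = 0.3996.

0.400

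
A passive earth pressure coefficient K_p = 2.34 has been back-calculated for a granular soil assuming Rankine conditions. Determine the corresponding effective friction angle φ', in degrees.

K_p = (1+sin φ)/(1−sin φ) ⇒ sin φ = (K_p − 1)/(K_p + 1) = 0.4012.
φ = arcsin(0.4012) = 23.65°.

23.7°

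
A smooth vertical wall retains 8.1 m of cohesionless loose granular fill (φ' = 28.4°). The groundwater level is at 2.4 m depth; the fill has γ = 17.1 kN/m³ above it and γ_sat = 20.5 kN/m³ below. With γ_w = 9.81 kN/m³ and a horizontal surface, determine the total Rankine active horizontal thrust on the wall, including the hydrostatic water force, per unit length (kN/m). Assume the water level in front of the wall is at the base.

K_a = tan²(45° − φ/2) = 0.3554.
γ' = 20.5 − 9.81 = 10.69 kN/m³. Depth below WT = 5.7 m.
σ'_h at WT = K_a γ d_w = 14.58 kPa; at base = 14.58 + K_a γ' × 5.7 = 36.24 kPa.
P₁ (0–2.4 m) = ½×14.58×2.4 = 17.50. P₂ (2.4–8.1 m) = ½(14.58+36.24)×5.7 = 144.8.
P_w = ½ γ_w h₂² = 0.5×9.81×5.7² = 159.4. Total = 17.50+144.8+159.4 = 321.7 kN/m.

322 kN/m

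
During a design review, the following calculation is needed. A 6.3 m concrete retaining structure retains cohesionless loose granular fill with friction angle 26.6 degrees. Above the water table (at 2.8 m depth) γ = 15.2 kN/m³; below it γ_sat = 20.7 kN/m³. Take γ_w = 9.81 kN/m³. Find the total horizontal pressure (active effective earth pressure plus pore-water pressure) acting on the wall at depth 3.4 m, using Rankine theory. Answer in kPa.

K_a = (1 − sin φ)/(1 + sin φ) = 0.3814.
γ' = 20.7 − 9.81 = 10.89 kN/m³.
Effective vertical stress at 3.4 m: σ'_v = 15.2×2.8 + 10.89×0.600 = 49.09 kPa.
σ'_h = K_a σ'_v = 0.3814 × 49.09 = 18.73 kPa; u = γ_w × 0.600 = 5.886 kPa.
Total σ_h = 18.73 + 5.886 = 24.61 kPa.

24.6 kPa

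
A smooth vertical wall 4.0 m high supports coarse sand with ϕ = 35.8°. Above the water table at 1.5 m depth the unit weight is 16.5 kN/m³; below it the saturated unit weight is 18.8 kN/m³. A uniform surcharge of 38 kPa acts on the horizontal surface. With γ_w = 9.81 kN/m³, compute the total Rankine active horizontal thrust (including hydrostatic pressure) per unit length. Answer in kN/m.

98.9 kN/m

K_a = tan²(45° − φ/2) = 0.2619.
γ' = 18.8 − 9.81 = 8.990 kN/m³. h₂ = H − d_w = 2.5 m.
σ'_h: at surface K_a·q = 9.951; at WT K_a(q+γd_w) = 16.43; at base K_a(q+γd_w+γ'h₂) = 22.32 kPa.
P₁ = ½(9.951+16.43)×1.5 = 19.79; P₂ = ½(16.43+22.32)×2.5 = 48.44; P_w = ½γ_w h₂² = 30.66.
Total = 19.79+48.44+30.66 = 98.88 kN/m.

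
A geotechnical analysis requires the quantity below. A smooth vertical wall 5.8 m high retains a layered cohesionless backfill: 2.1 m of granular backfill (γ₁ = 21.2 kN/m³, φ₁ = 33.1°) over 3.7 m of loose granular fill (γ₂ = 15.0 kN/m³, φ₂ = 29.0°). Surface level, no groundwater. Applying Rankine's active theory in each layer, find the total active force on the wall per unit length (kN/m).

107 kN/m

K_a1 = tan²(45°−33.1°/2) = 0.2936; K_a2 = tan²(45°−29.0°/2) = 0.3470.
Layer 1: σ at base = K_a1 γ₁ h₁ = 13.07 kPa; P₁ = ½×13.07×2.1 = 13.72.
Layer 2: σ_v at top = γ₁h₁ = 44.52; σ_h top = K_a2×44.52 = 15.45; σ_h base = K_a2×(44.52+15.0×3.7) = 34.70.
P₂ = ½(15.45+34.70)×3.7 = 92.78. Total P_a = 13.72+92.78 = 106.5 kN/m.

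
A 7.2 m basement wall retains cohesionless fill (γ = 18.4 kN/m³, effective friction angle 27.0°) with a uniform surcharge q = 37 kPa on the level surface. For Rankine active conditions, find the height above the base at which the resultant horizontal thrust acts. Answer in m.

K_a = 0.3755.
Triangular part P₁ = ½K_aγH² = 179.1 at H/3 = 2.400 m; rectangular part P₂ = K_a q H = 100.0 at H/2 = 3.600 m.
ȳ = (P₁·2.400 + P₂·3.600)/(P₁+P₂) = 2.830 m.

2.83 m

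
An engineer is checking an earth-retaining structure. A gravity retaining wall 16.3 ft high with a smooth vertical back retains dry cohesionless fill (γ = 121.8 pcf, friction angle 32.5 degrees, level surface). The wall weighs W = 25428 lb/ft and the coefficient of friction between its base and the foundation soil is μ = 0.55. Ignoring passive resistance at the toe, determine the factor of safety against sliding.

2.87

K_a = tan²(45° − 32.5°/2) = 0.3010.
P_a = ½K_aγH² = 0.5×0.3010×121.8×16.3² = 4870 lb/ft, acting at H/3 = 5.433 ft above the base.
FS_sliding = μW / P_a = 0.55×25428 / 4870 = 2.872.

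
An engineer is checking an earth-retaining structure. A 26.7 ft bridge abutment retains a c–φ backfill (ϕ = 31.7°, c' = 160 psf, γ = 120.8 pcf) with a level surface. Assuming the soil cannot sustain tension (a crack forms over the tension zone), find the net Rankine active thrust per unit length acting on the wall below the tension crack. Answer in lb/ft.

K_a = 0.3111; √K_a = 0.5577.
Tension-crack depth z_c = 2c/(γ√K_a) = 2×160/(120.8×0.5577) = 4.750 ft.
σ_a at base = K_a γ H − 2c√K_a = 0.3111×120.8×26.7 − 2×160×0.5577 = 824.8 psf.
P_a = ½ × 824.8 × (H − z_c) = 0.5×824.8×21.95 = 9053 lb/ft.

9050 lb/ft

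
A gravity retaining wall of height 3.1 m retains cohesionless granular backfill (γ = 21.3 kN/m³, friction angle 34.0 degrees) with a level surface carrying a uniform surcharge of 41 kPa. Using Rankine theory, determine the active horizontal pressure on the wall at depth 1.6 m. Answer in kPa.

21.2 kPa

K_a = (1 − sin φ)/(1 + sin φ) = 0.2827.
σ_v = γz + q = 21.3 × 1.6 + 41 = 75.08 kPa.
σ_h = K_a σ_v = 0.2827 × 75.08 = 21.23 kPa.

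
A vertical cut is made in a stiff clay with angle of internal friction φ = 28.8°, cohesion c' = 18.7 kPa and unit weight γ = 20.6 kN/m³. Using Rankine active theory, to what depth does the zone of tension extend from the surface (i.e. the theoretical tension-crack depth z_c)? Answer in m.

K_a = tan²(45° − 28.8°/2) = 0.3498; √K_a = 0.5914.
The active pressure is zero where K_a γ z = 2c√K_a, so z_c = 2c/(γ√K_a) = 2×18.7/(20.6×0.5914) = 3.070 m.

3.07 m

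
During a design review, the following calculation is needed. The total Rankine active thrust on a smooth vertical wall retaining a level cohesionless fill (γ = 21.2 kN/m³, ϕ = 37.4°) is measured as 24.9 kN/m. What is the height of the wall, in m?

K_a = 0.2443. P_a = ½ K_a γ H² ⇒ H = √(2P_a/(K_a γ)).
H = √(2×24.9/(0.2443×21.2)) = 3.101 m.

3.10 m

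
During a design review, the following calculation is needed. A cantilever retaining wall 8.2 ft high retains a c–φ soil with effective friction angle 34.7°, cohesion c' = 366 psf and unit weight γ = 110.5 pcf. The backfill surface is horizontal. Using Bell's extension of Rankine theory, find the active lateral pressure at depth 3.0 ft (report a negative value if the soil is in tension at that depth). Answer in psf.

K_a = (1 − sin φ)/(1 + sin φ) = 0.2745.
σ_a = K_a γ z − 2c√K_a = 0.2745×110.5×3.0 − 2×366×0.5239 = -292.5 psf.

-293 psf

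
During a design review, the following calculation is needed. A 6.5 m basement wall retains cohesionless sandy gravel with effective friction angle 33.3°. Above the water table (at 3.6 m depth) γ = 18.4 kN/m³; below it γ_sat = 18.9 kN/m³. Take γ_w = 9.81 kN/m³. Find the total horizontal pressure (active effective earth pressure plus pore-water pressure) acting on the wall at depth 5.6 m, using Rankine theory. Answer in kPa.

K_a = (1 − sin φ)/(1 + sin φ) = 0.2911.
γ' = 18.9 − 9.81 = 9.090 kN/m³.
Effective vertical stress at 5.6 m: σ'_v = 18.4×3.6 + 9.090×2.00 = 84.42 kPa.
σ'_h = K_a σ'_v = 0.2911 × 84.42 = 24.58 kPa; u = γ_w × 2.00 = 19.62 kPa.
Total σ_h = 24.58 + 19.62 = 44.20 kPa.

44.2 kPa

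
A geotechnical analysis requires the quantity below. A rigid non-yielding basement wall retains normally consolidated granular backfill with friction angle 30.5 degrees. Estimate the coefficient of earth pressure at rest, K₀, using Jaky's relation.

0.492

K₀ = 1 − sin φ' = 1 − sin 30.5° = 0.4925.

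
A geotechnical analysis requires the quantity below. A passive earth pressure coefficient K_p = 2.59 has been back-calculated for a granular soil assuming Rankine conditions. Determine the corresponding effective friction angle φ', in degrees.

K_p = (1+sin φ)/(1−sin φ) ⇒ sin φ = (K_p − 1)/(K_p + 1) = 0.4429.
φ = arcsin(0.4429) = 26.29°.

26.3°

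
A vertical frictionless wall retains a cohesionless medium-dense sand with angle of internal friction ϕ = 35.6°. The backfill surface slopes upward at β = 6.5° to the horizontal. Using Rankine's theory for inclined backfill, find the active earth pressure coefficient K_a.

0.268

K_a = cos β · (cos β − √(cos²β − cos²φ)) / (cos β + √(cos²β − cos²φ)).
cos β = 0.9936, cos φ = 0.8131, √(cos²β − cos²φ) = 0.5710.
K_a = 0.9936 × (0.9936 − 0.5710)/(0.9936 + 0.5710) = 0.2683.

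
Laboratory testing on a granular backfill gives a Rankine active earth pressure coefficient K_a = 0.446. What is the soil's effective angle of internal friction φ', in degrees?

22.5°

K_a = tan²(45° − φ/2) ⇒ 45° − φ/2 = arctan(√0.446) = 33.74°.
φ = 2(45° − 33.74°) = 22.53°.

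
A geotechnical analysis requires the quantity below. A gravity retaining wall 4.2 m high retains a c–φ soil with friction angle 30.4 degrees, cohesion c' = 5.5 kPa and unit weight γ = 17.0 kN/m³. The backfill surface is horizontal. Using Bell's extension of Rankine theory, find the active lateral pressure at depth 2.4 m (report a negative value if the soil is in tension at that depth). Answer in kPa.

7.08 kPa

K_a = (1 − sin φ)/(1 + sin φ) = 0.3280.
σ_a = K_a γ z − 2c√K_a = 0.3280×17.0×2.4 − 2×5.5×0.5727 = 7.082 kPa.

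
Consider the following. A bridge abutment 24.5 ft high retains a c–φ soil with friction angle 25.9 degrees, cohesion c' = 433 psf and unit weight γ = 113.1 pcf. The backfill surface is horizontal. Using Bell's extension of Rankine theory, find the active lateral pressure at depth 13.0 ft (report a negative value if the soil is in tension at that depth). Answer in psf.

34.1 psf

K_a = (1 − sin φ)/(1 + sin φ) = 0.3920.
σ_a = K_a γ z − 2c√K_a = 0.3920×113.1×13.0 − 2×433×0.6261 = 34.14 psf.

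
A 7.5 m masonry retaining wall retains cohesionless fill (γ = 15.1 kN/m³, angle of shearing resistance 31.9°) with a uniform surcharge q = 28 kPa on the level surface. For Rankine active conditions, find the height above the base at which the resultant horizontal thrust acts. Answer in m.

K_a = 0.3085.
Triangular part P₁ = ½K_aγH² = 131.0 at H/3 = 2.500 m; rectangular part P₂ = K_a q H = 64.79 at H/2 = 3.750 m.
ȳ = (P₁·2.500 + P₂·3.750)/(P₁+P₂) = 2.914 m.

2.91 m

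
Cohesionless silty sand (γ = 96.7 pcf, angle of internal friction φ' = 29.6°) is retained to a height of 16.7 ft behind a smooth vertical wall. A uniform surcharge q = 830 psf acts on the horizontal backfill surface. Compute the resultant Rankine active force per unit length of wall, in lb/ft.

9260 lb/ft

K_a = tan²(45° − φ/2) = 0.3387.
Soil triangle: ½ K_a γ H² = 0.5×0.3387×96.7×16.7² = 4568 lb/ft.
Surcharge rectangle: K_a q H = 0.3387×830×16.7 = 4695 lb/ft.
Total = 4568 + 4695 = 9263 lb/ft.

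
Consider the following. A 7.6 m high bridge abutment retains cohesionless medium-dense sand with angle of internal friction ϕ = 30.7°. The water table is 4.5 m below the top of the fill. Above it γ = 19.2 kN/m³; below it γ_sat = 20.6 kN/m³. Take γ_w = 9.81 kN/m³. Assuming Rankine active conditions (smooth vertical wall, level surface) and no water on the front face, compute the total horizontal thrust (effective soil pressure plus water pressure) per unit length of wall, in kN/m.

K_a = tan²(45° − φ/2) = 0.3240.
γ' = 20.6 − 9.81 = 10.79 kN/m³. Depth below WT = 3.1 m.
σ'_h at WT = K_a γ d_w = 28.00 kPa; at base = 28.00 + K_a γ' × 3.1 = 38.83 kPa.
P₁ (0–4.5 m) = ½×28.00×4.5 = 62.99. P₂ (4.5–7.6 m) = ½(28.00+38.83)×3.1 = 103.6.
P_w = ½ γ_w h₂² = 0.5×9.81×3.1² = 47.14. Total = 62.99+103.6+47.14 = 213.7 kN/m.

214 kN/m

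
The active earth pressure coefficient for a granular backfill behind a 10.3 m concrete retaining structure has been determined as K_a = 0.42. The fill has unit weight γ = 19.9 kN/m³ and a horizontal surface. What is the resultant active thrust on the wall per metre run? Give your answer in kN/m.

P = ½ K_a γ H² = 0.5 × 0.42 × 19.9 × 10.3² = 443.4 kN/m.

443 kN/m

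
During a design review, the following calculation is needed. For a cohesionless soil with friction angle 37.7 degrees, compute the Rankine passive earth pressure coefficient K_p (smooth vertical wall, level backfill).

K_p = (1 + sin φ)/(1 − sin φ) = tan²(45° + 37.7°/2) = 4.148.

4.15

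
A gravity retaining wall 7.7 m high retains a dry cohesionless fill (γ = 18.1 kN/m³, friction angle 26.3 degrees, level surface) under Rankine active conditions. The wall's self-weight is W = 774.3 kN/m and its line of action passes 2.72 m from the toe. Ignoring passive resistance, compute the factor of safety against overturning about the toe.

K_a = tan²(45° − 26.3°/2) = 0.3859.
P_a = ½K_aγH² = 0.5×0.3859×18.1×7.7² = 207.1 kN/m, acting at H/3 = 2.567 m above the base.
Overturning moment M_o = P_a × H/3 = 207.1 × 2.567 = 531.5.
Resisting moment M_r = W × 2.72 = 774.3 × 2.72 = 2106.
FS_overturning = M_r/M_o = 2106/531.5 = 3.962.

3.96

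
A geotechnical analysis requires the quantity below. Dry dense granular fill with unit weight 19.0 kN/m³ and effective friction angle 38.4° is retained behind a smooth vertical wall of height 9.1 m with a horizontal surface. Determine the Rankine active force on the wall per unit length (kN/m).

K_a = tan²(45° − φ/2) = 0.2337.
P_a = ½ K_a γ H² = 0.5 × 0.2337 × 19.0 × 9.1² = 183.8 kN/m.

184 kN/m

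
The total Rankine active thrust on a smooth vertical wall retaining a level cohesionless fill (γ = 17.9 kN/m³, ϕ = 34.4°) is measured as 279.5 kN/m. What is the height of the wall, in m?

10.6 m

K_a = 0.2780. P_a = ½ K_a γ H² ⇒ H = √(2P_a/(K_a γ)).
H = √(2×279.5/(0.2780×17.9)) = 10.60 m.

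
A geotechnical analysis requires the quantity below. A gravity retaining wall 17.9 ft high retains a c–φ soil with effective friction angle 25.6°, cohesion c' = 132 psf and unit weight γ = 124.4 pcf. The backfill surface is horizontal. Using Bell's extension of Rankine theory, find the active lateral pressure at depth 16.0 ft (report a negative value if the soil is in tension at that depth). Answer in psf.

K_a = (1 − sin φ)/(1 + sin φ) = 0.3966.
σ_a = K_a γ z − 2c√K_a = 0.3966×124.4×16.0 − 2×132×0.6297 = 623.1 psf.

623 psf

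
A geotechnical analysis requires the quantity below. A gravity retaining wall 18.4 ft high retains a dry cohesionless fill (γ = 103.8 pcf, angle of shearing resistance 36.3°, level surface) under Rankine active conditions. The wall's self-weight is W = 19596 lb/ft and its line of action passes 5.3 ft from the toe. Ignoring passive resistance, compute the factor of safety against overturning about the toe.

K_a = tan²(45° − 36.3°/2) = 0.2563.
P_a = ½K_aγH² = 0.5×0.2563×103.8×18.4² = 4503 lb/ft, acting at H/3 = 6.133 ft above the base.
Overturning moment M_o = P_a × H/3 = 4503 × 6.133 = 27620.
Resisting moment M_r = W × 5.3 = 19596 × 5.3 = 103900.
FS_overturning = M_r/M_o = 103900/27620 = 3.760.

3.76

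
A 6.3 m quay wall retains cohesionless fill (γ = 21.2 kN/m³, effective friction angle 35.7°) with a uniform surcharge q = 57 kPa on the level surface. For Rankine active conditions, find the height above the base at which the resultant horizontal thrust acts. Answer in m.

2.58 m

K_a = 0.2630.
Triangular part P₁ = ½K_aγH² = 110.6 at H/3 = 2.100 m; rectangular part P₂ = K_a q H = 94.44 at H/2 = 3.150 m.
ȳ = (P₁·2.100 + P₂·3.150)/(P₁+P₂) = 2.584 m.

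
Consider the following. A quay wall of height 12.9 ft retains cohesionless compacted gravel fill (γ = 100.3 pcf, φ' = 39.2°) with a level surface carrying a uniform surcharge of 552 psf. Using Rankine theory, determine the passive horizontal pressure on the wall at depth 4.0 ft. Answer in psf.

4230 psf

K_p = (1 + sin φ)/(1 − sin φ) = 4.435.
σ_v = γz + q = 100.3 × 4.0 + 552 = 953.2 psf.
σ_h = K_p σ_v = 4.435 × 953.2 = 4228 psf.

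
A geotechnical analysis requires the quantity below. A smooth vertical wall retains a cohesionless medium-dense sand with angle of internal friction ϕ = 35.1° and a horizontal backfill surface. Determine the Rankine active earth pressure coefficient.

K_a = (1 − sin φ)/(1 + sin φ) = (1 − sin 35.1°)/(1 + sin 35.1°) = 0.2698.

0.270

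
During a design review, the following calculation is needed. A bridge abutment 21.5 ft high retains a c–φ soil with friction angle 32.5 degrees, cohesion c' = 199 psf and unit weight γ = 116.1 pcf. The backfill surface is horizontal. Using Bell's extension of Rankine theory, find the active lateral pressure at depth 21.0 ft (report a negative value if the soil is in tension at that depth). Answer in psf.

515 psf

K_a = (1 − sin φ)/(1 + sin φ) = 0.3010.
σ_a = K_a γ z − 2c√K_a = 0.3010×116.1×21.0 − 2×199×0.5486 = 515.5 psf.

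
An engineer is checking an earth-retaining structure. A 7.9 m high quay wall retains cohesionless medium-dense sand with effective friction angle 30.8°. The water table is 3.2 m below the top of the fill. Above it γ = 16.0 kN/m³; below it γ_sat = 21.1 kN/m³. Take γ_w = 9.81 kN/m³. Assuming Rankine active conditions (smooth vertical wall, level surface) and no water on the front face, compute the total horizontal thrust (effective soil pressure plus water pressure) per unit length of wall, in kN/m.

K_a = tan²(45° − φ/2) = 0.3227.
γ' = 21.1 − 9.81 = 11.29 kN/m³. Depth below WT = 4.7 m.
σ'_h at WT = K_a γ d_w = 16.52 kPa; at base = 16.52 + K_a γ' × 4.7 = 33.65 kPa.
P₁ (0–3.2 m) = ½×16.52×3.2 = 26.44. P₂ (3.2–7.9 m) = ½(16.52+33.65)×4.7 = 117.9.
P_w = ½ γ_w h₂² = 0.5×9.81×4.7² = 108.4. Total = 26.44+117.9+108.4 = 252.7 kN/m.

253 kN/m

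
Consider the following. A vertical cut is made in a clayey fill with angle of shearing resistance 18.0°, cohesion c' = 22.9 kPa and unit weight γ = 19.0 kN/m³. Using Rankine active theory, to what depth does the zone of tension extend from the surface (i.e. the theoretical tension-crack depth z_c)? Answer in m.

K_a = tan²(45° − 18.0°/2) = 0.5279; √K_a = 0.7265.
The active pressure is zero where K_a γ z = 2c√K_a, so z_c = 2c/(γ√K_a) = 2×22.9/(19.0×0.7265) = 3.318 m.

3.32 m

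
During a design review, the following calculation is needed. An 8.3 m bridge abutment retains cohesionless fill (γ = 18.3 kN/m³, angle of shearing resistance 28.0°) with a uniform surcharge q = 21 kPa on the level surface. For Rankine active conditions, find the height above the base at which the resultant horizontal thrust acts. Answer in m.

K_a = 0.3610.
Triangular part P₁ = ½K_aγH² = 227.6 at H/3 = 2.767 m; rectangular part P₂ = K_a q H = 62.93 at H/2 = 4.150 m.
ȳ = (P₁·2.767 + P₂·4.150)/(P₁+P₂) = 3.066 m.

3.07 m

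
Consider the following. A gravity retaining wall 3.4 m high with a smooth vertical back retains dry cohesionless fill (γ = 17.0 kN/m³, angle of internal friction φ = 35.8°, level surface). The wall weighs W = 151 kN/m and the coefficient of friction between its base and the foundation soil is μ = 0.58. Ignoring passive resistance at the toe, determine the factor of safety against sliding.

3.40

K_a = tan²(45° − 35.8°/2) = 0.2619.
P_a = ½K_aγH² = 0.5×0.2619×17.0×3.4² = 25.73 kN/m, acting at H/3 = 1.133 m above the base.
FS_sliding = μW / P_a = 0.58×151 / 25.73 = 3.404.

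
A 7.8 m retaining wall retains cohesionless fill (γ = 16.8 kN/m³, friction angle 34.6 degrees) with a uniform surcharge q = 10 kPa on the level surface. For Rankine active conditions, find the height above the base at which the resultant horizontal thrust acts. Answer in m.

2.77 m

K_a = 0.2756.
Triangular part P₁ = ½K_aγH² = 140.9 at H/3 = 2.600 m; rectangular part P₂ = K_a q H = 21.50 at H/2 = 3.900 m.
ȳ = (P₁·2.600 + P₂·3.900)/(P₁+P₂) = 2.772 m.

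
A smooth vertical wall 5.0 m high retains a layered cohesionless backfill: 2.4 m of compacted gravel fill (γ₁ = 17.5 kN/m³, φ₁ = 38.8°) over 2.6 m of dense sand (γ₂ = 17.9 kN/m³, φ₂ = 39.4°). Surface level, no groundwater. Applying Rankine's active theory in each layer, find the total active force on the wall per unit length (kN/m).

49.5 kN/m

K_a1 = tan²(45°−38.8°/2) = 0.2296; K_a2 = tan²(45°−39.4°/2) = 0.2234.
Layer 1: σ at base = K_a1 γ₁ h₁ = 9.641 kPa; P₁ = ½×9.641×2.4 = 11.57.
Layer 2: σ_v at top = γ₁h₁ = 42.00; σ_h top = K_a2×42.00 = 9.385; σ_h base = K_a2×(42.00+17.9×2.6) = 19.78.
P₂ = ½(9.385+19.78)×2.6 = 37.92. Total P_a = 11.57+37.92 = 49.49 kN/m.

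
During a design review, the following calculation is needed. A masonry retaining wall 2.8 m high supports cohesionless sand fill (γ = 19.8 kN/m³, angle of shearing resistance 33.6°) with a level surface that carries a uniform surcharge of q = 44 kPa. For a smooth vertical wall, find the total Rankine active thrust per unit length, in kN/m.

57.7 kN/m

K_a = tan²(45° − φ/2) = 0.2875.
Soil triangle: ½ K_a γ H² = 0.5×0.2875×19.8×2.8² = 22.32 kN/m.
Surcharge rectangle: K_a q H = 0.2875×44×2.8 = 35.42 kN/m.
Total = 22.32 + 35.42 = 57.74 kN/m.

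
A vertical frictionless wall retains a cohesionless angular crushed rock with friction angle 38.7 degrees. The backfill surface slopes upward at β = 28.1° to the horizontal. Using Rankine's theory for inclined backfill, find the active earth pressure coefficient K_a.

K_a = cos β · (cos β − √(cos²β − cos²φ)) / (cos β + √(cos²β − cos²φ)).
cos β = 0.8821, cos φ = 0.7804, √(cos²β − cos²φ) = 0.4112.
K_a = 0.8821 × (0.8821 − 0.4112)/(0.8821 + 0.4112) = 0.3212.

0.321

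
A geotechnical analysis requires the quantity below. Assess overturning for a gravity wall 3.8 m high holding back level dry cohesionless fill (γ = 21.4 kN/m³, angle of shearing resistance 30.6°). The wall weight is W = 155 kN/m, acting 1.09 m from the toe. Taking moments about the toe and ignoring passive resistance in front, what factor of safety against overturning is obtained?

K_a = tan²(45° − 30.6°/2) = 0.3253.
P_a = ½K_aγH² = 0.5×0.3253×21.4×3.8² = 50.27 kN/m, acting at H/3 = 1.267 m above the base.
Overturning moment M_o = P_a × H/3 = 50.27 × 1.267 = 63.67.
Resisting moment M_r = W × 1.09 = 155 × 1.09 = 169.0.
FS_overturning = M_r/M_o = 169.0/63.67 = 2.653.

2.65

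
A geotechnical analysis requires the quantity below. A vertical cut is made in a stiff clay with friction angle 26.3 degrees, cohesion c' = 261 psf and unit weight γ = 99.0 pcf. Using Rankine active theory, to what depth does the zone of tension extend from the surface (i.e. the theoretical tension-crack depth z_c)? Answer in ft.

8.49 ft

K_a = tan²(45° − 26.3°/2) = 0.3859; √K_a = 0.6212.
The active pressure is zero where K_a γ z = 2c√K_a, so z_c = 2c/(γ√K_a) = 2×261/(99.0×0.6212) = 8.487 ft.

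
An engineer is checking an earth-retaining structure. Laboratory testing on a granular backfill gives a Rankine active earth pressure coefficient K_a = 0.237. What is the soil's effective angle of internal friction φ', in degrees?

K_a = tan²(45° − φ/2) ⇒ 45° − φ/2 = arctan(√0.237) = 25.96°.
φ = 2(45° − 25.96°) = 38.08°.

38.1°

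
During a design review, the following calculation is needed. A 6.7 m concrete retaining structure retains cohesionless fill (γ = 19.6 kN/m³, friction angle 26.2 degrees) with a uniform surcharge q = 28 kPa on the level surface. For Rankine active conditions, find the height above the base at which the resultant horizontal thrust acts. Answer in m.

2.57 m

K_a = 0.3874.
Triangular part P₁ = ½K_aγH² = 170.4 at H/3 = 2.233 m; rectangular part P₂ = K_a q H = 72.68 at H/2 = 3.350 m.
ȳ = (P₁·2.233 + P₂·3.350)/(P₁+P₂) = 2.567 m.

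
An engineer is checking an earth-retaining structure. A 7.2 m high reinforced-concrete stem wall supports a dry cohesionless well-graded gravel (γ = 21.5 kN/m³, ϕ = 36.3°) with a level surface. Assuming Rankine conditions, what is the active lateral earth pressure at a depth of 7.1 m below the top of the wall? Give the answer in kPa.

K_a = (1 − sin φ)/(1 + sin φ) = 0.2563.
σ_h = K_a γ z = 0.2563 × 21.5 × 7.1 = 39.12 kPa.

39.1 kPa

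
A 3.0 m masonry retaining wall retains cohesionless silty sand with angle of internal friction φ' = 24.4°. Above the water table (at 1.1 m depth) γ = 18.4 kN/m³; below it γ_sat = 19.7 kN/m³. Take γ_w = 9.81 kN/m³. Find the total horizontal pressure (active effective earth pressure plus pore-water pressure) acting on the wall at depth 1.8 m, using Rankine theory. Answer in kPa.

18.1 kPa

K_a = (1 − sin φ)/(1 + sin φ) = 0.4153.
γ' = 19.7 − 9.81 = 9.890 kN/m³.
Effective vertical stress at 1.8 m: σ'_v = 18.4×1.1 + 9.890×0.700 = 27.16 kPa.
σ'_h = K_a σ'_v = 0.4153 × 27.16 = 11.28 kPa; u = γ_w × 0.700 = 6.867 kPa.
Total σ_h = 11.28 + 6.867 = 18.15 kPa.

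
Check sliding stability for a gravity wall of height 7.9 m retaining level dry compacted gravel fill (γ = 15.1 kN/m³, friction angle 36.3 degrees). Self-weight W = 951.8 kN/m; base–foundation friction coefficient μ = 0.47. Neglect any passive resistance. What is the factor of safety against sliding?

3.70

K_a = tan²(45° − 36.3°/2) = 0.2563.
P_a = ½K_aγH² = 0.5×0.2563×15.1×7.9² = 120.8 kN/m, acting at H/3 = 2.633 m above the base.
FS_sliding = μW / P_a = 0.47×951.8 / 120.8 = 3.705.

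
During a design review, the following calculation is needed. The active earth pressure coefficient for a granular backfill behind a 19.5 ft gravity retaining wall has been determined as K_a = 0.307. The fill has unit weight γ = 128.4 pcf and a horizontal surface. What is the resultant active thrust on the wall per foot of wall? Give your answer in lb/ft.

7490 lb/ft

P = ½ K_a γ H² = 0.5 × 0.307 × 128.4 × 19.5² = 7494 lb/ft.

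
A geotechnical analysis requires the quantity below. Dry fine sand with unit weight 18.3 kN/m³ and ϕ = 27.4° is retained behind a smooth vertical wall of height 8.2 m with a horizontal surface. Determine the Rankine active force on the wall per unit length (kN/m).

227 kN/m

K_a = tan²(45° − φ/2) = 0.3697.
P_a = ½ K_a γ H² = 0.5 × 0.3697 × 18.3 × 8.2² = 227.4 kN/m.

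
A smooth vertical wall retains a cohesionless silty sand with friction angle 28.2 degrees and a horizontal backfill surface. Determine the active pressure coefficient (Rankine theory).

0.358

K_a = (1 − sin φ)/(1 + sin φ) = (1 − sin 28.2°)/(1 + sin 28.2°) = 0.3582.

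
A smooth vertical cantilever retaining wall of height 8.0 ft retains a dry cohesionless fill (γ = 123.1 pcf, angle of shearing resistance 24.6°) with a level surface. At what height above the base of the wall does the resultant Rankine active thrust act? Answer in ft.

K_a = 0.4121.
The pressure distribution is triangular, so the resultant acts at H/3 above the base = 8.0/3 = 2.667 ft.

2.67 ft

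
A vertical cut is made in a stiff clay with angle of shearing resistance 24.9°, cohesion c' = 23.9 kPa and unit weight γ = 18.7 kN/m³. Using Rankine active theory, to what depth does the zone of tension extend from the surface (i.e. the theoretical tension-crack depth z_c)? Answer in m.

4.00 m

K_a = tan²(45° − 24.9°/2) = 0.4074; √K_a = 0.6383.
The active pressure is zero where K_a γ z = 2c√K_a, so z_c = 2c/(γ√K_a) = 2×23.9/(18.7×0.6383) = 4.005 m.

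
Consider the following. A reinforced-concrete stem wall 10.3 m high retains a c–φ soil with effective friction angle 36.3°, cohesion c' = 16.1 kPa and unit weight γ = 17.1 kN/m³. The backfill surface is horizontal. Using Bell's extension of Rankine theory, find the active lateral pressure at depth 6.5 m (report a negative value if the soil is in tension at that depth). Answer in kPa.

K_a = (1 − sin φ)/(1 + sin φ) = 0.2563.
σ_a = K_a γ z − 2c√K_a = 0.2563×17.1×6.5 − 2×16.1×0.5062 = 12.18 kPa.

12.2 kPa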